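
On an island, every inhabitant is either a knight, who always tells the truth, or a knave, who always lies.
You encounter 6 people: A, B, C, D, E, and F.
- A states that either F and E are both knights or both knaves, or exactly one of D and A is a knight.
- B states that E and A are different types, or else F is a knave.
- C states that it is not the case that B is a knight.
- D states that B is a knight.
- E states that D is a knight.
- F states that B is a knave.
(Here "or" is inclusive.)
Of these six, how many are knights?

2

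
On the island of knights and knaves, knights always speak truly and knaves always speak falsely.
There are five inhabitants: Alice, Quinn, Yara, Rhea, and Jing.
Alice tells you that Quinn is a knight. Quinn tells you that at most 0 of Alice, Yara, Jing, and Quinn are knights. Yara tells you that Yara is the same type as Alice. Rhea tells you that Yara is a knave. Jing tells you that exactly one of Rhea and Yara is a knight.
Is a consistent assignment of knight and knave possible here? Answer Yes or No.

Checking all 32 assignments, each has at least one speaker whose statement's truth value contradicts their type.

No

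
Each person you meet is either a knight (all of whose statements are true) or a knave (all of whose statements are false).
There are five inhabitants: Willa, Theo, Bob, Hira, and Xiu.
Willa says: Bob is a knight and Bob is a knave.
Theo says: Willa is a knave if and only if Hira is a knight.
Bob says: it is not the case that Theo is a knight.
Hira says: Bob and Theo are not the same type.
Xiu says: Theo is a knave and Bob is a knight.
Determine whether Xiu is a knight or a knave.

Xiu is a knave.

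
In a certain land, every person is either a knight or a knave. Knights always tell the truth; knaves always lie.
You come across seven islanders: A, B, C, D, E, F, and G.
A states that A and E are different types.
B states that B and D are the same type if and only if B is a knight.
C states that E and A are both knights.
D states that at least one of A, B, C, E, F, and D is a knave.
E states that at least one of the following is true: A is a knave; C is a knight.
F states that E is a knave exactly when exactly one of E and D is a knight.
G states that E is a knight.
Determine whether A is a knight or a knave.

A is a knight.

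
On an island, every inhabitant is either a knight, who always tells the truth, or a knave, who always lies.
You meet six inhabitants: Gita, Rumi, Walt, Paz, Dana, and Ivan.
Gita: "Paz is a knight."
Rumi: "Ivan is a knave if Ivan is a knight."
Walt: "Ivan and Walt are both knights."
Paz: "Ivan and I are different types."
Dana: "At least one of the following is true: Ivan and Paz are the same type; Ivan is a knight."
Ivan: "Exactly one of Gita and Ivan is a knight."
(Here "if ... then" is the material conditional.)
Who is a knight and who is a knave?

Gita is a knave, so "Paz is a knight" must be false — and it is.
As a knight, Rumi's statement "Ivan is a knave if Ivan is a knight" should be true; it is.
Walt is a knave, and the claim "Ivan and Walt are both knights" is indeed false.
Paz (knave): "Ivan and I are different types" — false. ✓
As a knight, Dana's statement "at least one of the following is true: Ivan and Paz are the same type; Ivan is a knight" should be true; it is.
Ivan is a knave, and the claim "exactly one of Gita and Ivan is a knight" is indeed false.

Gita is a knave, Rumi is a knight, Walt is a knave, Paz is a knave, Dana is a knight, and Ivan is a knave.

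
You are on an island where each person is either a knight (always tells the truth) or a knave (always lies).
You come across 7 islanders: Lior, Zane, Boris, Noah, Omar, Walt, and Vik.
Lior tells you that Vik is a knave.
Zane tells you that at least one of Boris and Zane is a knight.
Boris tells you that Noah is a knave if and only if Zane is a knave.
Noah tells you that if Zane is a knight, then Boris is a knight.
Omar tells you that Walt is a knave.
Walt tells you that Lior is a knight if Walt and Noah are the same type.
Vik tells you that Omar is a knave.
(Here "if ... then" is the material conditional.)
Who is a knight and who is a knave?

Lior is a knave, Zane is a knight, Boris is a knave, Noah is a knave, Omar is a knave, Walt is a knight, and Vik is a knight.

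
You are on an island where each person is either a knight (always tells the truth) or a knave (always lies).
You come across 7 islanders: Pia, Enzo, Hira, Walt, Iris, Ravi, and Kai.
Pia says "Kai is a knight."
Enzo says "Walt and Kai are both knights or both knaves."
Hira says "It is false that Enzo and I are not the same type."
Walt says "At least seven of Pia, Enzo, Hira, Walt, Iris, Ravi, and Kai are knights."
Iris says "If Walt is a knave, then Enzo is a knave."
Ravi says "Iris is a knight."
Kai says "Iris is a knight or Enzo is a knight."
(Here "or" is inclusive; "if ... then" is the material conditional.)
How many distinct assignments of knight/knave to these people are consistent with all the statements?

1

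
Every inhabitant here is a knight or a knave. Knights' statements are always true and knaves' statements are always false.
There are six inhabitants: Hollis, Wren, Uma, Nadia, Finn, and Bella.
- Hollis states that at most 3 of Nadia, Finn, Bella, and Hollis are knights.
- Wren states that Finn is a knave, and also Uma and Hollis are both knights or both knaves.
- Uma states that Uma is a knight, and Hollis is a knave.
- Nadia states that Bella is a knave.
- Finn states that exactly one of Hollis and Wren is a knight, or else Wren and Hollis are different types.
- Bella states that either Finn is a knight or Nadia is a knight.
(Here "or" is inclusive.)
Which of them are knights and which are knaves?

Hollis is a knight, Wren is a knave, Uma is a knave, Nadia is a knave, Finn is a knight, and Bella is a knight.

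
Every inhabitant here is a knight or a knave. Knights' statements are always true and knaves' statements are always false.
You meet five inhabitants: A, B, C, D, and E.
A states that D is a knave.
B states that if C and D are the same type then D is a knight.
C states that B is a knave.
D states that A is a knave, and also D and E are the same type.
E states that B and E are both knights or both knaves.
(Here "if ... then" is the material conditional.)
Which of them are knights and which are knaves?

Knights: B, D, and E. Knaves: A and C.

A is a knave, so "D is a knave" must be False — and it is.
B is a knight; "if C and D are the same type then D is a knight" is True, as required.
C is a knave, so "B is a knave" must be False — and it is.
D is a knight; "A is a knave, and also D and E are the same type" is True, as required.
E is a knight, and the claim "B and E are both knights or both knaves" is indeed True.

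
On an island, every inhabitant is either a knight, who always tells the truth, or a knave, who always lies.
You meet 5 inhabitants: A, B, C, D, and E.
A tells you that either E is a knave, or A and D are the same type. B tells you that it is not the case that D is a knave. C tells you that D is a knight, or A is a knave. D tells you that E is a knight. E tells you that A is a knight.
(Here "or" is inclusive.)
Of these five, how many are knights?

The unique consistent assignment is A=knight, B=knight, C=knight, D=knight, E=knight.
That has 5 knights.

5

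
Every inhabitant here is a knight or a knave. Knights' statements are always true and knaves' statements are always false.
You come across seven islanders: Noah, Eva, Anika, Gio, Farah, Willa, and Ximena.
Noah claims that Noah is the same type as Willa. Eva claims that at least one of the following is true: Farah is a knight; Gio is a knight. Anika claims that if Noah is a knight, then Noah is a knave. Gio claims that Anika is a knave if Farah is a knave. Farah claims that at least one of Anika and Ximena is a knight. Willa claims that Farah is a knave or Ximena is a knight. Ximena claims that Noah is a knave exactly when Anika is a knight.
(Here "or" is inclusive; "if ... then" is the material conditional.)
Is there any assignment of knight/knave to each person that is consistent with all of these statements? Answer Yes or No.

Yes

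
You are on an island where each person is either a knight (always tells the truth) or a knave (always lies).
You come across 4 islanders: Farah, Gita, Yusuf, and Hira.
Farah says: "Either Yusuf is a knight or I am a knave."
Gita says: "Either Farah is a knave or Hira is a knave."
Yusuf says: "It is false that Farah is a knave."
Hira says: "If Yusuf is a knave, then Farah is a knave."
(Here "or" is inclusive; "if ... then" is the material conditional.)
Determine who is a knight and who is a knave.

Farah is a knight, Gita is a knave, Yusuf is a knight, and Hira is a knight.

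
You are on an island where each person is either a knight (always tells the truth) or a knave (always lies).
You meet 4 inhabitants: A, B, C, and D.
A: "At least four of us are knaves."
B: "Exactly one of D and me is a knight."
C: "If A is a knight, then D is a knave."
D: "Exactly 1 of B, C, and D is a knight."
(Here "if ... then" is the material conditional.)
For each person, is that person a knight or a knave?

A is a knave, B is a knight, C is a knight, and D is a knave.

A (knave): "at least four of us are knaves" — False. ✓
Since B is a knight, "exactly one of D and me is a knight" needs to be True, which holds.
C is a knight; "if A is a knight, then D is a knave" is True, as required.
D is a knave, so "exactly 1 of B, C, and D is a knight" must be False — and it is.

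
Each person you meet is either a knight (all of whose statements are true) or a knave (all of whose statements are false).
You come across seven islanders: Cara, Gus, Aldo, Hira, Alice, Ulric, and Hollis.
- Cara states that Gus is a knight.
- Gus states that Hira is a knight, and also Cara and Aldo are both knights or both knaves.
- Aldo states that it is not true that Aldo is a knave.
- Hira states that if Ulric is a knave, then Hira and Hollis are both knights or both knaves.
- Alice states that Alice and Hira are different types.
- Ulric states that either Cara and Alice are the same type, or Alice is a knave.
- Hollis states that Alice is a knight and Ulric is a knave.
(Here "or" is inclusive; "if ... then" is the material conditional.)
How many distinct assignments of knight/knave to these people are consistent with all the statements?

2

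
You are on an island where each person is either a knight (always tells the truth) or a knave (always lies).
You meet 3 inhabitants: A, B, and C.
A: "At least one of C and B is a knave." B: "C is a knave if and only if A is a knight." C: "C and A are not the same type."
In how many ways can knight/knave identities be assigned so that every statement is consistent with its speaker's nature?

1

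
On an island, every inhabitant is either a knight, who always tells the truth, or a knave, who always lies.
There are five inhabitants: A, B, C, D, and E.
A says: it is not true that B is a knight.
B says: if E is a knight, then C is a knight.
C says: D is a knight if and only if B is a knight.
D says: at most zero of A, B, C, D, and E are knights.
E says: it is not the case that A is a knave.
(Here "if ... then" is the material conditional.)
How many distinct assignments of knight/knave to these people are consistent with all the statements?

Consistent assignments:
  A=knave, B=knight, C=knave, D=knave, E=knave

1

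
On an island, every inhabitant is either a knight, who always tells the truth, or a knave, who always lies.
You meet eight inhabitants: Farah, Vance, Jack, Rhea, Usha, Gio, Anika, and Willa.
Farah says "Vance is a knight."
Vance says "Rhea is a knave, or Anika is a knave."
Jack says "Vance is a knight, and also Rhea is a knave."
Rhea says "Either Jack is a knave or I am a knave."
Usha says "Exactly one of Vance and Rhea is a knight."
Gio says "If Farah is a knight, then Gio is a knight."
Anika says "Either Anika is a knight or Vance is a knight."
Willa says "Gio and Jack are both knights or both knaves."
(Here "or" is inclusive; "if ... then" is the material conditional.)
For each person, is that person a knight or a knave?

Since Farah is a knave, "Vance is a knight" needs to be false, which holds.
Vance is a knave, so "Rhea is a knave, or Anika is a knave" must be false — and it is.
Jack is a knave, and the claim "Vance is a knight, and also Rhea is a knave" is indeed false.
As a knight, Rhea's statement "either Jack is a knave or I am a knave" should be true; it is.
Usha is a knight, and the claim "exactly one of Vance and Rhea is a knight" is indeed true.
Gio is a knight, and the claim "if Farah is a knight, then Gio is a knight" is indeed true.
Anika is a knight, so "either Anika is a knight or Vance is a knight" must be true — and it is.
Willa is a knave; "Gio and Jack are both knights or both knaves" is false, as required.

Farah is a knave, Vance is a knave, Jack is a knave, Rhea is a knight, Usha is a knight, Gio is a knight, Anika is a knight, and Willa is a knave.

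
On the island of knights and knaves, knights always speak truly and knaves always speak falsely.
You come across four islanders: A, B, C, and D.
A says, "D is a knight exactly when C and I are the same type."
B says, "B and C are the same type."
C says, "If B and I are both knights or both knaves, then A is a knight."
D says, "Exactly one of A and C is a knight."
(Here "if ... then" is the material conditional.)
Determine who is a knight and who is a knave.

A is a knave, B is a knave, C is a knight, and D is a knight.

A (knave): "D is a knight exactly when C and I are the same type" — false. ✓
As a knave, B's statement "B and C are the same type" should be false; it is.
C is a knight, so "if B and I are both knights or both knaves, then A is a knight" must be True — and it is.
D (knight): "exactly one of A and C is a knight" — True. ✓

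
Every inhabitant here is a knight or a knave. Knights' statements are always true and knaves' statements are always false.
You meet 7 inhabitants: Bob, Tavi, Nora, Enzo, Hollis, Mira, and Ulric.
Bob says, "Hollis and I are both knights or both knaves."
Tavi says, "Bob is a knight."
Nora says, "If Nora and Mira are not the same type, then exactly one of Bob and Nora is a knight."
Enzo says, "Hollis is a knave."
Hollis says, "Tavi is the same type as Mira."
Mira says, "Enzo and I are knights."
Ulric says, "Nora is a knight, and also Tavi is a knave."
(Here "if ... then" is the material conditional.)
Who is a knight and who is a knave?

Bob is a knave, Tavi is a knave, Nora is a knight, Enzo is a knave, Hollis is a knight, Mira is a knave, and Ulric is a knight.

Bob is a knave; "Hollis and I are both knights or both knaves" is False, as required.
Tavi (knave): "Bob is a knight" — False. ✓
Nora (knight): "if Nora and Mira are not the same type, then exactly one of Bob and Nora is a knight" — true. ✓
Enzo is a knave, so "Hollis is a knave" must be False — and it is.
Hollis is a knight, so "Tavi is the same type as Mira" must be true — and it is.
Mira is a knave; "Enzo and I are knights" is False, as required.
As a knight, Ulric's statement "Nora is a knight, and also Tavi is a knave" should be true; it is.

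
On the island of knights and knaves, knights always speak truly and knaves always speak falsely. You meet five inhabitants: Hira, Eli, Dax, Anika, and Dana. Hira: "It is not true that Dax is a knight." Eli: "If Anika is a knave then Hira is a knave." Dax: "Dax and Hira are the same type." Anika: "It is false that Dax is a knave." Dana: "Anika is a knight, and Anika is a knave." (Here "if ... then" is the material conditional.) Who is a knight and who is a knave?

Knights: Hira. Knaves: Eli, Dax, Anika, and Dana.

Hira is a knight, so "it is not true that Dax is a knight" must be true — and it is.
Eli is a knave, so "if Anika is a knave then Hira is a knave" must be False — and it is.
Since Dax is a knave, "Dax and Hira are the same type" needs to be False, which holds.
Since Anika is a knave, "it is false that Dax is a knave" needs to be False, which holds.
Since Dana is a knave, "Anika is a knight, and Anika is a knave" needs to be False, which holds.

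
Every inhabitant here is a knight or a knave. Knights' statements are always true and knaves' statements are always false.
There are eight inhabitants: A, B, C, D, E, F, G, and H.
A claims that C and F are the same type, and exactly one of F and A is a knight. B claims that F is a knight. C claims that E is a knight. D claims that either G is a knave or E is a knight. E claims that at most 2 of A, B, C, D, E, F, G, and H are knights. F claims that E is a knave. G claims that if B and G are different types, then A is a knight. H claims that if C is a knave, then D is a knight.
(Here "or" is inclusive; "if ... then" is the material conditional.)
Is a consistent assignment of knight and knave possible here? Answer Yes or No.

Yes

One consistent assignment: A=knave, B=knight, C=knave, D=knight, E=knave, F=knight, G=knave, H=knight.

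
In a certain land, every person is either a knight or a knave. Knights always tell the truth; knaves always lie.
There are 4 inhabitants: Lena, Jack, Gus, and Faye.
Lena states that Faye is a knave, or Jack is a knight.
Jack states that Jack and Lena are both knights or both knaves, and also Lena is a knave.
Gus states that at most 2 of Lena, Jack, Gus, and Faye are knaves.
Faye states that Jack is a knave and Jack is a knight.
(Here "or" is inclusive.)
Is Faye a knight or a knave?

Consistent assignments: {Lena=knight, Jack=knave, Gus=knight, Faye=knave}; {Lena=knight, Jack=knave, Gus=knave, Faye=knave}
In every consistent assignment, Faye is a knave.

Faye is a knave.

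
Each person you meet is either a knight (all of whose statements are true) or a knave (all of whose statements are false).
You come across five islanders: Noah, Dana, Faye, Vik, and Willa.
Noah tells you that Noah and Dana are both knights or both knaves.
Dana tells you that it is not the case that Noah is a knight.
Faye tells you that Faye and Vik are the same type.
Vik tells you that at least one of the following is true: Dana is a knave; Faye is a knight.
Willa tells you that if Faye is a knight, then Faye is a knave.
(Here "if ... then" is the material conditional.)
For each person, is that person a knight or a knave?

Noah is a knave, Dana is a knight, Faye is a knight, Vik is a knight, and Willa is a knave.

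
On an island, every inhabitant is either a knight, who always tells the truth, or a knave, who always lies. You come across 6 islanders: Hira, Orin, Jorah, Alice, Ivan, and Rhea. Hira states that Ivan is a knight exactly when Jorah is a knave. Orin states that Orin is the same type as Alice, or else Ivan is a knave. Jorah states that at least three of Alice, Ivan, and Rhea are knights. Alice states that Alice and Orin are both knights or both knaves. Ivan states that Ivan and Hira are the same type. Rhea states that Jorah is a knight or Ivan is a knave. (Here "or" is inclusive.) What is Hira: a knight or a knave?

Hira is a knight.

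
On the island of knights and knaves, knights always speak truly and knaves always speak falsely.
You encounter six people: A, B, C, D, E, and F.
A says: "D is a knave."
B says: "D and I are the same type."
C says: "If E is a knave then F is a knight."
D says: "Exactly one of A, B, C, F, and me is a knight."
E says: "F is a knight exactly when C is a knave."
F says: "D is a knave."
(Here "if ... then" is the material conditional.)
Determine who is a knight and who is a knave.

Knights: D. Knaves: A, B, C, E, and F.

As a knave, A's statement "D is a knave" should be false; it is.
B is a knave, and the claim "D and I are the same type" is indeed false.
C is a knave, so "if E is a knave then F is a knight" must be false — and it is.
Since D is a knight, "exactly one of A, B, C, F, and me is a knight" needs to be True, which holds.
E (knave): "F is a knight exactly when C is a knave" — false. ✓
As a knave, F's statement "D is a knave" should be false; it is.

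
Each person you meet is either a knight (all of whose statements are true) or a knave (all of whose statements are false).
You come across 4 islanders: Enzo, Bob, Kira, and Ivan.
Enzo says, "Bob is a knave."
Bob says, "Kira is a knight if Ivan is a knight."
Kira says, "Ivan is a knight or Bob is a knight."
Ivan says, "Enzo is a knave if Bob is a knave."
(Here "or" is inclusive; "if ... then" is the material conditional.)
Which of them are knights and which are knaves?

Knights: Bob, Kira, and Ivan. Knaves: Enzo.

Suppose Enzo is a knight. Then Enzo's statement "Bob is a knave" would have to be true. Checking the 8 ways to assign the others, none is consistent with every speaker.
(For instance, with Bob=knight, Kira=knight, Ivan=knight, Enzo's claim "Bob is a knave" comes out false where it would need to be true.)
So Enzo must be a knave, making "Bob is a knave" false. Taking Enzo=knave, Bob=knight, Kira=knight, Ivan=knight, each remaining statement checks out:
  Bob (knight): "Kira is a knight if Ivan is a knight" — true. ✓
  Kira (knight): "Ivan is a knight or Bob is a knight" — true. ✓
  Ivan (knight): "Enzo is a knave if Bob is a knave" — true. ✓
This is the unique consistent assignment.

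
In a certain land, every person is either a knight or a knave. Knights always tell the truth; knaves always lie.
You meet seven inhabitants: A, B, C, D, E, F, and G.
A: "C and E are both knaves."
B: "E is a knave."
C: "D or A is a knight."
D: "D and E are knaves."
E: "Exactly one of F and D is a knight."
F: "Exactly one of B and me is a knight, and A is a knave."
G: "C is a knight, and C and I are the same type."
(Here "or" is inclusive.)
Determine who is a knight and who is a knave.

Knights: E and F. Knaves: A, B, C, D, and G.

Since A is a knave, "C and E are both knaves" needs to be False, which holds.
B is a knave, and the claim "E is a knave" is indeed False.
Since C is a knave, "D or A is a knight" needs to be False, which holds.
D is a knave; "D and E are knaves" is False, as required.
E is a knight; "exactly one of F and D is a knight" is true, as required.
F is a knight, and the claim "exactly one of B and me is a knight, and A is a knave" is indeed true.
Since G is a knave, "C is a knight, and C and I are the same type" needs to be False, which holds.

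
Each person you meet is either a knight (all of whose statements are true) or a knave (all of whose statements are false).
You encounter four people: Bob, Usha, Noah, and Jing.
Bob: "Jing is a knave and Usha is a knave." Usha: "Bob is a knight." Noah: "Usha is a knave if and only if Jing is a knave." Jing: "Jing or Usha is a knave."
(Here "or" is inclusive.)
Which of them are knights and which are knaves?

Bob is a knave, Usha is a knave, Noah is a knave, and Jing is a knight.

Bob (knave): "Jing is a knave and Usha is a knave" — False. ✓
Usha is a knave, so "Bob is a knight" must be False — and it is.
Since Noah is a knave, "Usha is a knave if and only if Jing is a knave" needs to be False, which holds.
Since Jing is a knight, "Jing or Usha is a knave" needs to be True, which holds.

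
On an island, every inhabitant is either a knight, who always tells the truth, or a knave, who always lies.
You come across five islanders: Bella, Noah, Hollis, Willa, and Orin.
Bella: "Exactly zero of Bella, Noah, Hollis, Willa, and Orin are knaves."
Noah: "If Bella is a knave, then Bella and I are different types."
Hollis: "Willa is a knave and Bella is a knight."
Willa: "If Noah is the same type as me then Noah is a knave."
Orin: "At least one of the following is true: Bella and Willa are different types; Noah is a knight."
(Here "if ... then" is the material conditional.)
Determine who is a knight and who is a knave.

Bella is a knave, and the claim "exactly zero of Bella, Noah, Hollis, Willa, and Orin are knaves" is indeed false.
Noah (knave): "if Bella is a knave, then Bella and I are different types" — false. ✓
Hollis is a knave, and the claim "Willa is a knave and Bella is a knight" is indeed false.
Since Willa is a knight, "if Noah is the same type as me then Noah is a knave" needs to be true, which holds.
Orin (knight): "at least one of the following is true: Bella and Willa are different types; Noah is a knight" — true. ✓

Bella is a knave, Noah is a knave, Hollis is a knave, Willa is a knight, and Orin is a knight.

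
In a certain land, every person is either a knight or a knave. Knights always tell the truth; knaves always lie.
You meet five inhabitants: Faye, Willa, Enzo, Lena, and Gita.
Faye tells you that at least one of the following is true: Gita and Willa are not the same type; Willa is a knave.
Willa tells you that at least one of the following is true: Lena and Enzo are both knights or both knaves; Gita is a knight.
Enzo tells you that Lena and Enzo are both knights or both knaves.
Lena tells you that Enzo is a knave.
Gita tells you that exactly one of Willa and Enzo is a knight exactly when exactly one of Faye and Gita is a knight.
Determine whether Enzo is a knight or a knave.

Enzo is a knave.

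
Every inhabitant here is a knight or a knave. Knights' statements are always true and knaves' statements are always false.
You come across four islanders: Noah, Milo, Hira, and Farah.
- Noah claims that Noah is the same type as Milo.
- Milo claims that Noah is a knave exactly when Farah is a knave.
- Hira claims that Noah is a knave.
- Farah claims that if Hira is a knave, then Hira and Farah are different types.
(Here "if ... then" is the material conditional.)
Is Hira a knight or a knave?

Hira is a knave.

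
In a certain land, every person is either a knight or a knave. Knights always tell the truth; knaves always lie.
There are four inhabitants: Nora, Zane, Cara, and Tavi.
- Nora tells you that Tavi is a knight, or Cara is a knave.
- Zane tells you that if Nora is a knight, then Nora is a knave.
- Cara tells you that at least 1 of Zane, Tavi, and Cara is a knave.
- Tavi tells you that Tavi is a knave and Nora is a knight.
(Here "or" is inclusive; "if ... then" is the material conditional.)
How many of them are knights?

2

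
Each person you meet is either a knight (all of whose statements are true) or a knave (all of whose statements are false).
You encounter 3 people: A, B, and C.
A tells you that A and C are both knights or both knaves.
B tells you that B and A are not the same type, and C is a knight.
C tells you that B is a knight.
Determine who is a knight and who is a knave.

Since A is a knave, "A and C are both knights or both knaves" needs to be False, which holds.
B is a knight; "B and A are not the same type, and C is a knight" is True, as required.
C is a knight, so "B is a knight" must be True — and it is.

A is a knave, B is a knight, and C is a knight.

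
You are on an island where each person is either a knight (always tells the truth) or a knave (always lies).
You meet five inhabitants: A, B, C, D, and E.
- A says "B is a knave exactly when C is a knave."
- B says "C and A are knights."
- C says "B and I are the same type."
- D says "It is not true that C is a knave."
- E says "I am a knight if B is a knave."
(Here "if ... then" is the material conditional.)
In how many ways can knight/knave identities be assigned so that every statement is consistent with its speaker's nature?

1

Consistent assignments:
  A=knight, B=knight, C=knight, D=knight, E=knight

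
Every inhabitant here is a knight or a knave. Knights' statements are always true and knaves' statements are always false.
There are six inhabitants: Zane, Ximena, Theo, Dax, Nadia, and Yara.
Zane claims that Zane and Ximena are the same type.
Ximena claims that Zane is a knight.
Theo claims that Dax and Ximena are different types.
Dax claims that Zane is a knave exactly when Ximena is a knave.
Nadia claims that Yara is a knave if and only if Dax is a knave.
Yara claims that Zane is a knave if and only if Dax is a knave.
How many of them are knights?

5

The unique consistent assignment is Zane=knight, Ximena=knight, Theo=knave, Dax=knight, Nadia=knight, Yara=knight.
That has 5 knights.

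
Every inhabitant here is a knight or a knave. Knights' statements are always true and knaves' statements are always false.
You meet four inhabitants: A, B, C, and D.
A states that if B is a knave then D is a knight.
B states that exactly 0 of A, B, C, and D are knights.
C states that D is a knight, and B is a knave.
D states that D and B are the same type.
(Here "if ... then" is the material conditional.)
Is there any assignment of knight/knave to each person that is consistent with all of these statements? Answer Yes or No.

No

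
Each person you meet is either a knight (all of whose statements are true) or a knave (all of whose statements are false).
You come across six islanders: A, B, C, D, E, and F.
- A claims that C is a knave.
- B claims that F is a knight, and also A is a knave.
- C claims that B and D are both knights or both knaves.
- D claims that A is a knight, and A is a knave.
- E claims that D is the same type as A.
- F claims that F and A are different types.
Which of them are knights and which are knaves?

Knights: C and E. Knaves: A, B, D, and F.

A (knave): "C is a knave" — False. ✓
As a knave, B's statement "F is a knight, and also A is a knave" should be False; it is.
C is a knight, so "B and D are both knights or both knaves" must be True — and it is.
Since D is a knave, "A is a knight, and A is a knave" needs to be False, which holds.
E is a knight, and the claim "D is the same type as A" is indeed True.
Since F is a knave, "F and A are different types" needs to be False, which holds.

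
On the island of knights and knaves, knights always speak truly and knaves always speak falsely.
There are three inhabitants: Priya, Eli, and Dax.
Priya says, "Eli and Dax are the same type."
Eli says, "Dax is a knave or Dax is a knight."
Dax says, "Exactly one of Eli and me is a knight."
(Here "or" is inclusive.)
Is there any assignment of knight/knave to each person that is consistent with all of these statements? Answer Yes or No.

No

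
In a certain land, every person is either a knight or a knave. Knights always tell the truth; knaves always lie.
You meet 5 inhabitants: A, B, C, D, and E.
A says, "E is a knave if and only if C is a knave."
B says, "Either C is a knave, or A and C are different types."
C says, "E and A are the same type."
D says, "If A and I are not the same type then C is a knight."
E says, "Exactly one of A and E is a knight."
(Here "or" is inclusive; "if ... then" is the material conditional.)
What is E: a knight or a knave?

E is a knave.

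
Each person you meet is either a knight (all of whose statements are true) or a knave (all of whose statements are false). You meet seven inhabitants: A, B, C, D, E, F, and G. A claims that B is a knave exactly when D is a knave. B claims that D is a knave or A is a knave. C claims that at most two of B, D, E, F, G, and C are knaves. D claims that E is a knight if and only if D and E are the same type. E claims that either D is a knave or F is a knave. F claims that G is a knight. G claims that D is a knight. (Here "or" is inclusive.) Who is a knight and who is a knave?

A (knave): "B is a knave exactly when D is a knave" — False. ✓
B is a knight, and the claim "D is a knave or A is a knave" is indeed True.
As a knave, C's statement "at most two of B, D, E, F, G, and C are knaves" should be False; it is.
D (knave): "E is a knight if and only if D and E are the same type" — False. ✓
Since E is a knight, "either D is a knave or F is a knave" needs to be True, which holds.
F is a knave, so "G is a knight" must be False — and it is.
G is a knave, and the claim "D is a knight" is indeed False.

A is a knave, B is a knight, C is a knave, D is a knave, E is a knight, F is a knave, and G is a knave.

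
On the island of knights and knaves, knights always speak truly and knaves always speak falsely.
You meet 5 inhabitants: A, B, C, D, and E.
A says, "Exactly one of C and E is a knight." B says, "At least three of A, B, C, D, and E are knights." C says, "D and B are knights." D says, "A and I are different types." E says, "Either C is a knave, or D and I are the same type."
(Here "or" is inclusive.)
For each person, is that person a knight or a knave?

Knights: B, C, D, and E. Knaves: A.

A (knave): "exactly one of C and E is a knight" — False. ✓
B is a knight; "at least three of A, B, C, D, and E are knights" is True, as required.
C (knight): "D and B are knights" — True. ✓
As a knight, D's statement "A and I are different types" should be True; it is.
E (knight): "either C is a knave, or D and I are the same type" — True. ✓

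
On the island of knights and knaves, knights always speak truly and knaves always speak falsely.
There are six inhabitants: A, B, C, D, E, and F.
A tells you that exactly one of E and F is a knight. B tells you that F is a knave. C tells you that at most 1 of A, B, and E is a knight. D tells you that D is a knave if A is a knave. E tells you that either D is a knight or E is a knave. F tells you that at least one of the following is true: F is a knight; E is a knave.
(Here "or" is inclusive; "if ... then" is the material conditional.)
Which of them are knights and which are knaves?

A is a knight; "exactly one of E and F is a knight" is True, as required.
B is a knight, and the claim "F is a knave" is indeed True.
As a knave, C's statement "at most 1 of A, B, and E is a knight" should be false; it is.
D is a knight, so "D is a knave if A is a knave" must be True — and it is.
As a knight, E's statement "either D is a knight or E is a knave" should be True; it is.
Since F is a knave, "at least one of the following is true: F is a knight; E is a knave" needs to be false, which holds.

A is a knight, B is a knight, C is a knave, D is a knight, E is a knight, and F is a knave.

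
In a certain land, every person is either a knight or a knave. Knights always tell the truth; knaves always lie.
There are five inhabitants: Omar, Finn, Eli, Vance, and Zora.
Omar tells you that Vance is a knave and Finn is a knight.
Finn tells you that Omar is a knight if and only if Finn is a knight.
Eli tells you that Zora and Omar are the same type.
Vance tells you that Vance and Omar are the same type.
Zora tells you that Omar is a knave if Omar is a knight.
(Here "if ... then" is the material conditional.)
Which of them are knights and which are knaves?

Omar is a knight, Finn is a knight, Eli is a knave, Vance is a knave, and Zora is a knave.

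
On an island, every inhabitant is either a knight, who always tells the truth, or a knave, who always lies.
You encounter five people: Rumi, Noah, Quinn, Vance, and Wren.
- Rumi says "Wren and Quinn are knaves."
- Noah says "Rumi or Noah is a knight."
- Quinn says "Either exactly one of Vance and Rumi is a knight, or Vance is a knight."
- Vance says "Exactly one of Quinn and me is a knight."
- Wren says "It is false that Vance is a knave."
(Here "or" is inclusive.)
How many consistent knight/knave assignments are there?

0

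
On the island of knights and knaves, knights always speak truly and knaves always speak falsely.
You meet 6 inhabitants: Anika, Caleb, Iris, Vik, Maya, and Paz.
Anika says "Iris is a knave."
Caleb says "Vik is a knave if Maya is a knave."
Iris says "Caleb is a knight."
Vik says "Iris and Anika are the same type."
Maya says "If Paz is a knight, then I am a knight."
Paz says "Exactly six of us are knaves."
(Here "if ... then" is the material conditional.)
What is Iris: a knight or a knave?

Iris is a knight.

Consistent assignments: {Anika=knave, Caleb=knight, Iris=knight, Vik=knave, Maya=knight, Paz=knave}
In every consistent assignment, Iris is a knight.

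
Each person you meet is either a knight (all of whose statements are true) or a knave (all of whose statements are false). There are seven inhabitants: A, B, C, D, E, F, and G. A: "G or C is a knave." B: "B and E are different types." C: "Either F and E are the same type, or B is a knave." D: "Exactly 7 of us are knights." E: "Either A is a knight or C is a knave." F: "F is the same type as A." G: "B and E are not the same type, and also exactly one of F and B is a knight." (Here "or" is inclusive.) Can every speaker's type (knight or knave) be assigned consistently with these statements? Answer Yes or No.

No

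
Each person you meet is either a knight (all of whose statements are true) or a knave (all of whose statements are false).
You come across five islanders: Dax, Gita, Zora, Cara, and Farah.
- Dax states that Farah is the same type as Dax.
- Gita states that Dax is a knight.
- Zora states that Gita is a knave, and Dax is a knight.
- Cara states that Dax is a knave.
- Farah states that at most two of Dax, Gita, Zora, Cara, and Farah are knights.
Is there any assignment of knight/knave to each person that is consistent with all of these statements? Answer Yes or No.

Yes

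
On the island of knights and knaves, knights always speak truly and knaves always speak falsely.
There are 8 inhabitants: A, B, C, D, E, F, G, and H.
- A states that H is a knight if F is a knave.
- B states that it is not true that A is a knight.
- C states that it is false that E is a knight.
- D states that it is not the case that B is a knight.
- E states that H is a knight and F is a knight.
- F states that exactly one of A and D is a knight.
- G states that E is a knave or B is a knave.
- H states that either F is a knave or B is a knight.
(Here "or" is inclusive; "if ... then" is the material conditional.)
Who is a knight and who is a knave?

A is a knight, B is a knave, C is a knight, D is a knight, E is a knave, F is a knave, G is a knight, and H is a knight.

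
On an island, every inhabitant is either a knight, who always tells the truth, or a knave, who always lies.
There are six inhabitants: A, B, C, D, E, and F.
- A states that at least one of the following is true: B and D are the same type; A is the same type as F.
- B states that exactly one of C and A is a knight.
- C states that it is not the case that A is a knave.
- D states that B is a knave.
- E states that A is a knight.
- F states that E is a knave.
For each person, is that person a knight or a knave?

A is a knave, B is a knave, C is a knave, D is a knight, E is a knave, and F is a knight.

As a knave, A's statement "at least one of the following is true: B and D are the same type; A is the same type as F" should be false; it is.
As a knave, B's statement "exactly one of C and A is a knight" should be false; it is.
C is a knave; "it is not the case that A is a knave" is false, as required.
D is a knight, and the claim "B is a knave" is indeed True.
Since E is a knave, "A is a knight" needs to be false, which holds.
F is a knight, so "E is a knave" must be True — and it is.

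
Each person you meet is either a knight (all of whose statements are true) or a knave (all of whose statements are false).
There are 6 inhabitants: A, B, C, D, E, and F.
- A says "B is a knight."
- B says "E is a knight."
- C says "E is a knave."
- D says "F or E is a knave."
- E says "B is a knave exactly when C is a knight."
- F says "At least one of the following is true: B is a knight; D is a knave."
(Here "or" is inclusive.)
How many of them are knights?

4

The unique consistent assignment is A=knight, B=knight, C=knave, D=knave, E=knight, F=knight.
That has 4 knights.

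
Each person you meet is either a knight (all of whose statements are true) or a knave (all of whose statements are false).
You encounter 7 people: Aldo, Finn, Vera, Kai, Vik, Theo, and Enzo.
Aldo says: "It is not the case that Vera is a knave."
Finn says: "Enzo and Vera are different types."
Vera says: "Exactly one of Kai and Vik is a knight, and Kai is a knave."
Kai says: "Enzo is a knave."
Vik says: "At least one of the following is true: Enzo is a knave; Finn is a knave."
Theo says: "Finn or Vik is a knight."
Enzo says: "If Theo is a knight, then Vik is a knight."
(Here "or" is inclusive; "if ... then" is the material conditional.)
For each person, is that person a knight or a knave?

Aldo (knight): "it is not the case that Vera is a knave" — true. ✓
Finn is a knave, so "Enzo and Vera are different types" must be false — and it is.
Since Vera is a knight, "exactly one of Kai and Vik is a knight, and Kai is a knave" needs to be true, which holds.
Kai (knave): "Enzo is a knave" — false. ✓
Vik is a knight; "at least one of the following is true: Enzo is a knave; Finn is a knave" is true, as required.
Theo is a knight, and the claim "Finn or Vik is a knight" is indeed true.
As a knight, Enzo's statement "if Theo is a knight, then Vik is a knight" should be true; it is.

Aldo is a knight, Finn is a knave, Vera is a knight, Kai is a knave, Vik is a knight, Theo is a knight, and Enzo is a knight.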